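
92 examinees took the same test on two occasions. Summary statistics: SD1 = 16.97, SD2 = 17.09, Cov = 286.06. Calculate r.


r = cov(X,Y) / (SD_X * SD_Y)
r = 286.06 / (16.97 * 17.09)
r = 286.06 / 290.0173
r = 0.9864

0.9864


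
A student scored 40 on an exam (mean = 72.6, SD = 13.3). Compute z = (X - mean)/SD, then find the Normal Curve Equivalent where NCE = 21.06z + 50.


z = (X - mean) / SD = (40 - 72.6) / 13.3
z = -32.6 / 13.3
z = -2.4511
NCE = NCE = 21.06z + 50
Carry z at full precision (z = -32.6 / 13.3) into the conversion:
NCE = 21.06 * (-32.6 / 13.3) + 50 = -686.556 / 13.3 + 50
NCE = -51.6208 + 50
NCE = -1.6208

-1.6208


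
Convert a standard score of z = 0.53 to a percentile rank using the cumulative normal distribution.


CDF(z) = 0.5 * (1 + erf(z/sqrt(2)))
erf(0.3748) = 0.4039
CDF = 0.7019
Percentile rank = 0.7019 * 100 = 70.19

70.19


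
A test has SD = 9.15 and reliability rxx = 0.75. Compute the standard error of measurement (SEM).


SEM = SD * sqrt(1 - rxx)
SEM = 9.15 * sqrt(1 - 0.75)
SEM = 9.15 * sqrt(0.25) = 9.15 * 0.5
SEM = 4.575

4.575


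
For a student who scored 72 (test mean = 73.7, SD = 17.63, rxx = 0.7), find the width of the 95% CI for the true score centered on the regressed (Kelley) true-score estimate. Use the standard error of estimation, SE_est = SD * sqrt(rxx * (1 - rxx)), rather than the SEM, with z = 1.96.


True score estimate = 0.7*72 + 0.3*73.7 = 72.51
SE_est = SD * sqrt(rxx * (1 - rxx)) = 17.63 * sqrt(0.7 * 0.3) = 17.63 * sqrt(0.21) = 8.079081
CI = T_est +/- z * SE_est, so width = 2 * z * SE_est = 2 * 1.96 * 8.079081
Width = 31.67

31.67


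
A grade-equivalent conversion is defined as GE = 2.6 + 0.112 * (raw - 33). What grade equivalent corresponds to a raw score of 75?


raw - median = 75 - 33 = 42
slope * diff = 0.112 * 42 = 4.704
GE = 2.6 + 4.704
GE = 7.304

7.304


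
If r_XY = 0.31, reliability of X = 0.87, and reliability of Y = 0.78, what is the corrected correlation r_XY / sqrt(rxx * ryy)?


r_corrected = rxy / sqrt(rxx * ryy)
= 0.31 / sqrt(0.87 * 0.78)
= 0.31 / sqrt(0.6786)
= 0.31 / 0.823772
r_corrected = 0.3763

0.3763


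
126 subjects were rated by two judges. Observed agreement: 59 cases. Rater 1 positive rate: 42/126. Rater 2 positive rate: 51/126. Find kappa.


P_o = 59/126 = 0.468254
P_e = (42*51 + 84*75) / 15876 = 0.531746
kappa = (P_o - P_e) / (1 - P_e)
kappa = (0.468254 - 0.531746) / (1 - 0.531746)
kappa = -0.1356

-0.1356


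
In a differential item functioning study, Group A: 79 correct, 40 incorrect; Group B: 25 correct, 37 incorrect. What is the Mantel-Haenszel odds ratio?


Odds_A = 79/40 = 1.975
Odds_B = 25/37 = 0.6757
OR = Odds_A / Odds_B = 1.975 / 0.6757
Exactly, OR = (79 * 37) / (40 * 25) = 2923 / 1000
OR = 2.923

2.923


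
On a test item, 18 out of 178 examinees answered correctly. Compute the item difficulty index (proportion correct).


Item difficulty p = number correct / total examinees
p = 18 / 178
p = 0.1011

0.1011


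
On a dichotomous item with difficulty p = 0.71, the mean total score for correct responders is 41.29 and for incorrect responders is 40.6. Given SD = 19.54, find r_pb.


q = 1 - p = 0.29
rpb = ((M1 - M0) / SD) * sqrt(p * q)
rpb = ((41.29 - 40.6) / 19.54) * sqrt(0.71 * 0.29)
rpb = 0.016

0.016


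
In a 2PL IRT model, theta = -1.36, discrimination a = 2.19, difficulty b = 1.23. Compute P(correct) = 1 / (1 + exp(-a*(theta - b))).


a*(theta - b) = 2.19 * (-1.36 - 1.23) = -5.6721
exp(--5.6721) = 290.6442
P = 1 / (1 + 290.6442)
P = 0.0034

0.0034


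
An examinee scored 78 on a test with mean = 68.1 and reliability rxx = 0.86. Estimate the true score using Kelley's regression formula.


T_est = rxx * X + (1 - rxx) * mean
T_est = 0.86 * 78 + 0.14 * 68.1
T_est = 67.08 + 9.534
T_est = 76.614

76.614


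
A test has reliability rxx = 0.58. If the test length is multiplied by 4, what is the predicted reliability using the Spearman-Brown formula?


r_new = (n * rxx) / (1 + (n-1) * rxx)
r_new = (4 * 0.58) / (1 + 3 * 0.58)
r_new = 2.32 / 2.74
r_new = 0.8467

0.8467


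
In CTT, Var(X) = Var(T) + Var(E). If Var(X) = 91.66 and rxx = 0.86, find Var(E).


var_true = rxx * var_obs = 0.86 * 91.66 = 78.8276
var_error = var_obs - var_true
var_error = 91.66 - 78.8276
var_error = 12.8324

12.8324


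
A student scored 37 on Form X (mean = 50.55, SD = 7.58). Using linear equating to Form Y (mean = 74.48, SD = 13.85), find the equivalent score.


slope = SD_Y / SD_X = 13.85 / 7.58 ~ 1.8272
intercept = mean_Y - slope * mean_X = 74.48 - (13.85 / 7.58) * 50.55 ~ -17.8838
Y = slope * X + intercept. To avoid rounding drift from the rounded slope/intercept, evaluate the equivalent form Y = mean_Y + SD_Y * (X - mean_X) / SD_X at full precision:
Y = 74.48 + 13.85 * (37 - 50.55) / 7.58
Y = 74.48 - 13.85 * 13.55 / 7.58
Y = 74.48 - 187.6675 / 7.58
Y = 74.48 - 24.7582
Y = 49.7218

49.7218


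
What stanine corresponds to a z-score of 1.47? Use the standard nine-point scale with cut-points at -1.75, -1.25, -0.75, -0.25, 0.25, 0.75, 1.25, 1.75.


Stanine boundaries: [-1.75, -1.25, -0.75, -0.25, 0.25, 0.75, 1.25, 1.75]
z = 1.47
Check each boundary:
  z >= -1.75 -> could be stanine 2
  z >= -1.25 -> could be stanine 3
  z >= -0.75 -> could be stanine 4
  z >= -0.25 -> could be stanine 5
  z >= 0.25 -> could be stanine 6
  z >= 0.75 -> could be stanine 7
  z >= 1.25 -> could be stanine 8
  z < 1.75
Highest qualifying boundary gives stanine = 8

8


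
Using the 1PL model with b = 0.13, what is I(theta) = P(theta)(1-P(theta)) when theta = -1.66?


P = 1/(1+exp(-(-1.66-0.13))) = 0.1431
I = P*(1-P) = 0.1431 * 0.8569
I = 0.1226

0.1226


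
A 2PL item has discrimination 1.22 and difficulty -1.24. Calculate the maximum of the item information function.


For 2PL, max info at theta = b = -1.24
I_max = a^2 / 4 = 1.22^2 / 4
= 1.4884 / 4
I_max = 0.3721

0.3721


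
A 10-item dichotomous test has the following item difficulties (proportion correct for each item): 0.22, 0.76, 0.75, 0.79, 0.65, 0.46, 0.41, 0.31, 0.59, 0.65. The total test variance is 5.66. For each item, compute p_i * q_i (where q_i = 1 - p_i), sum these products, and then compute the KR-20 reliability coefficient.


For each item, compute p_i * q_i:
  Item 1: 0.22 * 0.78 = 0.1716
  Item 2: 0.76 * 0.24 = 0.1824
  Item 3: 0.75 * 0.25 = 0.1875
  Item 4: 0.79 * 0.21 = 0.1659
  Item 5: 0.65 * 0.35 = 0.2275
  Item 6: 0.46 * 0.54 = 0.2484
  Item 7: 0.41 * 0.59 = 0.2419
  Item 8: 0.31 * 0.69 = 0.2139
  Item 9: 0.59 * 0.41 = 0.2419
  Item 10: 0.65 * 0.35 = 0.2275
Sum(p_i * q_i) = 0.1716 + 0.1824 + 0.1875 + 0.1659 + 0.2275 + 0.2484 + 0.2419 + 0.2139 + 0.2419 + 0.2275 = 2.1085
KR-20 = (k/(k-1)) * (1 - Sum(p_i*q_i) / Var_total)
= (10/9) * (1 - 2.1085/5.66)
= 1.1111 * 0.6275
KR-20 = 0.6972

0.6972


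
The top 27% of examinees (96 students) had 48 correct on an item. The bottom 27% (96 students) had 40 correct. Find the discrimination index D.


p_upper = 48/96 = 0.5
p_lower = 40/96 = 0.4167
D = 0.5 - 0.4167 = 0.0833

0.0833


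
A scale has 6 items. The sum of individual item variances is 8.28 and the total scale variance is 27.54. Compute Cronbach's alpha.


alpha = (k/(k-1)) * (1 - sum(si^2)/s_total^2)
= (6/5) * (1 - 8.28/27.54)
alpha = 0.8392

0.8392


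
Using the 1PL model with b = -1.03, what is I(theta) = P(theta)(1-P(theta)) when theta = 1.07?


P = 1/(1+exp(-(1.07--1.03))) = 0.8909
I = P*(1-P) = 0.8909 * 0.1091
I = 0.0972

0.0972


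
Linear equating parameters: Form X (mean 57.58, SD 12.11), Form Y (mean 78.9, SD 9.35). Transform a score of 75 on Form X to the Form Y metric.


slope = SD_Y / SD_X = 9.35 / 12.11 ~ 0.7721
intercept = mean_Y - slope * mean_X = 78.9 - (9.35 / 12.11) * 57.58 ~ 34.4431
Y = slope * X + intercept. To avoid rounding drift from the rounded slope/intercept, evaluate the equivalent form Y = mean_Y + SD_Y * (X - mean_X) / SD_X at full precision:
Y = 78.9 + 9.35 * (75 - 57.58) / 12.11
Y = 78.9 + 9.35 * 17.42 / 12.11
Y = 78.9 + 162.877 / 12.11
Y = 78.9 + 13.4498
Y = 92.3498

92.3498


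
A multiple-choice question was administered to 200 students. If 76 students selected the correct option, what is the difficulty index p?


Item difficulty p = number correct / total examinees
p = 76 / 200
p = 0.38

0.38


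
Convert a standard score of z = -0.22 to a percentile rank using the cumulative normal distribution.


CDF(z) = 0.5 * (1 + erf(z/sqrt(2)))
erf(-0.1556) = -0.1741
CDF = 0.4129
Percentile rank = 0.4129 * 100 = 41.29

41.29


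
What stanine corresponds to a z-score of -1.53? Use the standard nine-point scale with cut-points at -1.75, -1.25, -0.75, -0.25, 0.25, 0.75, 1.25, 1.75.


Stanine boundaries: [-1.75, -1.25, -0.75, -0.25, 0.25, 0.75, 1.25, 1.75]
z = -1.53
Check each boundary:
  z >= -1.75 -> could be stanine 2
  z < -1.25
  z < -0.75
  z < -0.25
  z < 0.25
  z < 0.75
  z < 1.25
  z < 1.75
Highest qualifying boundary gives stanine = 2

2


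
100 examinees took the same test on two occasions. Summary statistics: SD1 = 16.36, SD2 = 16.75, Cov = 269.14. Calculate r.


r = cov(X,Y) / (SD_X * SD_Y)
r = 269.14 / (16.36 * 16.75)
r = 269.14 / 274.03
r = 0.9822

0.9822


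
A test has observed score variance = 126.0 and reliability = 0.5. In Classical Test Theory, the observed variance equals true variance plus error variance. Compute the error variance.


var_true = rxx * var_obs = 0.5 * 126.0 = 63.0
var_error = var_obs - var_true
var_error = 126.0 - 63.0
var_error = 63.0

63.0


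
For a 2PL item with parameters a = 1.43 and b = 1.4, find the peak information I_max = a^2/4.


For 2PL, max info at theta = b = 1.4
I_max = a^2 / 4 = 1.43^2 / 4
= 2.0449 / 4
I_max = 0.5112

0.5112


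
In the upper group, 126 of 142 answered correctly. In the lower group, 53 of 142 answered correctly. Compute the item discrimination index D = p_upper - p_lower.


p_upper = 126/142 = 0.8873
p_lower = 53/142 = 0.3732
D = 0.8873 - 0.3732 = 0.5141

0.5141


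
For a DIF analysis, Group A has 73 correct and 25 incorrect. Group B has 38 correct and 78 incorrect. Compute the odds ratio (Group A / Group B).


Odds_A = 73/25 = 2.92
Odds_B = 38/78 = 0.4872
OR = Odds_A / Odds_B = 2.92 / 0.4872
Exactly, OR = (73 * 78) / (25 * 38) = 5694 / 950
OR = 5.9937

5.9937


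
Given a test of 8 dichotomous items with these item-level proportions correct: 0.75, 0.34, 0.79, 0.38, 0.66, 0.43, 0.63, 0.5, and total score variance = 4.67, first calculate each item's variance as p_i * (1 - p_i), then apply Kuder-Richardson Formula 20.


For each item, compute p_i * q_i:
  Item 1: 0.75 * 0.25 = 0.1875
  Item 2: 0.34 * 0.66 = 0.2244
  Item 3: 0.79 * 0.21 = 0.1659
  Item 4: 0.38 * 0.62 = 0.2356
  Item 5: 0.66 * 0.34 = 0.2244
  Item 6: 0.43 * 0.57 = 0.2451
  Item 7: 0.63 * 0.37 = 0.2331
  Item 8: 0.5 * 0.5 = 0.25
Sum(p_i * q_i) = 0.1875 + 0.2244 + 0.1659 + 0.2356 + 0.2244 + 0.2451 + 0.2331 + 0.25 = 1.766
KR-20 = (k/(k-1)) * (1 - Sum(p_i*q_i) / Var_total)
= (8/7) * (1 - 1.766/4.67)
= 1.1429 * 0.6218
KR-20 = 0.7107

0.7107


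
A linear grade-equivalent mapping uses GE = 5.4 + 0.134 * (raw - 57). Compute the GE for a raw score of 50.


raw - median = 50 - 57 = -7
slope * diff = 0.134 * -7 = -0.938
GE = 5.4 + -0.938
GE = 4.462

4.462


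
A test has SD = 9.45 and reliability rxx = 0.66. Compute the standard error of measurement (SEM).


SEM = SD * sqrt(1 - rxx)
SEM = 9.45 * sqrt(1 - 0.66)
SEM = 9.45 * sqrt(0.34) = 9.45 * 0.583095
SEM = 5.5102

5.5102


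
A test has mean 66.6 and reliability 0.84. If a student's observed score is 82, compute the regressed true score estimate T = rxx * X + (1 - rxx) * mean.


T_est = rxx * X + (1 - rxx) * mean
T_est = 0.84 * 82 + 0.16 * 66.6
T_est = 68.88 + 10.656
T_est = 79.536

79.536


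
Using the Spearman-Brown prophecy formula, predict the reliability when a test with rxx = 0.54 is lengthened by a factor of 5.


r_new = (n * rxx) / (1 + (n-1) * rxx)
r_new = (5 * 0.54) / (1 + 4 * 0.54)
r_new = 2.7 / 3.16
r_new = 0.8544

0.8544


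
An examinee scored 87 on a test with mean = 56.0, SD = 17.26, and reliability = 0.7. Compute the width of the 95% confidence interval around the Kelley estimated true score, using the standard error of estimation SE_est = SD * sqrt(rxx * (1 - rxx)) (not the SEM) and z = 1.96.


True score estimate = 0.7*87 + 0.3*56.0 = 77.7
SE_est = SD * sqrt(rxx * (1 - rxx)) = 17.26 * sqrt(0.7 * 0.3) = 17.26 * sqrt(0.21) = 7.909526
CI = T_est +/- z * SE_est, so width = 2 * z * SE_est = 2 * 1.96 * 7.909526
Width = 31.0053

31.0053


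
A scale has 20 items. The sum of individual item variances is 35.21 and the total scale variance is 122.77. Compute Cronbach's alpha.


alpha = (k/(k-1)) * (1 - sum(si^2)/s_total^2)
= (20/19) * (1 - 35.21/122.77)
alpha = 0.7507

0.7507


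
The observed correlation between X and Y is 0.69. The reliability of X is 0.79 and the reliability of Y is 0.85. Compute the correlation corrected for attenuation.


r_corrected = rxy / sqrt(rxx * ryy)
= 0.69 / sqrt(0.79 * 0.85)
= 0.69 / sqrt(0.6715)
= 0.69 / 0.819451
r_corrected = 0.842

0.842


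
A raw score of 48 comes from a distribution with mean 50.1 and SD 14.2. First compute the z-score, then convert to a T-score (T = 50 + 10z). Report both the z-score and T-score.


z = (X - mean) / SD = (48 - 50.1) / 14.2
z = -2.1 / 14.2
z = -0.1479
T-score = T = 50 + 10z
Carry z at full precision (z = -2.1 / 14.2) into the conversion:
T-score = 50 + 10 * (-2.1 / 14.2) = 50 + -21 / 14.2
T-score = 50 + -1.4789
T-score = 48.5211

48.5211


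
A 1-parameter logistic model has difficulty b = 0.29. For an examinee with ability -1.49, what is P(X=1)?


theta - b = -1.49 - 0.29 = -1.78
exp(-(theta - b)) = exp(1.78) = 5.9299
P = 1 / (1 + 5.9299)
P = 0.1443

0.1443


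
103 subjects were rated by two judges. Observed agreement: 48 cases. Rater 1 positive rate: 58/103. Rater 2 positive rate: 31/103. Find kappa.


P_o = 48/103 = 0.466019
P_e = (58*31 + 45*72) / 10609 = 0.47488
kappa = (P_o - P_e) / (1 - P_e)
kappa = (0.466019 - 0.47488) / (1 - 0.47488)
kappa = -0.0169

-0.0169


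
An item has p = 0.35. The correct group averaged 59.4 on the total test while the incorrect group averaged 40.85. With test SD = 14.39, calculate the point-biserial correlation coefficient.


q = 1 - p = 0.65
rpb = ((M1 - M0) / SD) * sqrt(p * q)
rpb = ((59.4 - 40.85) / 14.39) * sqrt(0.35 * 0.65)
rpb = 0.6149

0.6149


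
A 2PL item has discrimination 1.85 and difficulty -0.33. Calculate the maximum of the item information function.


For 2PL, max info at theta = b = -0.33
I_max = a^2 / 4 = 1.85^2 / 4
= 3.4225 / 4
I_max = 0.8556

0.8556


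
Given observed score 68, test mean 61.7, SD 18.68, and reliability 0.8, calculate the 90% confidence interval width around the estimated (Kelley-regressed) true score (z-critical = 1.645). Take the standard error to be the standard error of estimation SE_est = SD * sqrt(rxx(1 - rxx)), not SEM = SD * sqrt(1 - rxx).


True score estimate = 0.8*68 + 0.2*61.7 = 66.74
SE_est = SD * sqrt(rxx * (1 - rxx)) = 18.68 * sqrt(0.8 * 0.2) = 18.68 * sqrt(0.16) = 7.472
CI = T_est +/- z * SE_est, so width = 2 * z * SE_est = 2 * 1.645 * 7.472
Width = 24.5829

24.5829


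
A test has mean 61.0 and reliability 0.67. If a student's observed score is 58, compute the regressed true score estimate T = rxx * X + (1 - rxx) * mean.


T_est = rxx * X + (1 - rxx) * mean
T_est = 0.67 * 58 + 0.33 * 61.0
T_est = 38.86 + 20.13
T_est = 58.99

58.99


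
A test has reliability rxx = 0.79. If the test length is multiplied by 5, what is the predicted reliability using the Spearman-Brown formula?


r_new = (n * rxx) / (1 + (n-1) * rxx)
r_new = (5 * 0.79) / (1 + 4 * 0.79)
r_new = 3.95 / 4.16
r_new = 0.9495

0.9495


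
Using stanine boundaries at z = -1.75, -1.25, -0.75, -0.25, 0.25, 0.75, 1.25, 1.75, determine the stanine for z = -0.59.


Stanine boundaries: [-1.75, -1.25, -0.75, -0.25, 0.25, 0.75, 1.25, 1.75]
z = -0.59
Check each boundary:
  z >= -1.75 -> could be stanine 2
  z >= -1.25 -> could be stanine 3
  z >= -0.75 -> could be stanine 4
  z < -0.25
  z < 0.25
  z < 0.75
  z < 1.25
  z < 1.75
Highest qualifying boundary gives stanine = 4

4


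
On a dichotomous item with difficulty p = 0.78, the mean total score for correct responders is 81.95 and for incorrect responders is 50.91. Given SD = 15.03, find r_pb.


q = 1 - p = 0.22
rpb = ((M1 - M0) / SD) * sqrt(p * q)
rpb = ((81.95 - 50.91) / 15.03) * sqrt(0.78 * 0.22)
rpb = 0.8555

0.8555


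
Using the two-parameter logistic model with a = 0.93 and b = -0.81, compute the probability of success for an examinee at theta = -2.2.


a*(theta - b) = 0.93 * (-2.2 - -0.81) = -1.2927
exp(--1.2927) = 3.6426
P = 1 / (1 + 3.6426)
P = 0.2154

0.2154


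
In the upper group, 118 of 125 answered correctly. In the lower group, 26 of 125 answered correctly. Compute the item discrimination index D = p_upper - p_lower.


p_upper = 118/125 = 0.944
p_lower = 26/125 = 0.208
D = 0.944 - 0.208 = 0.736

0.736


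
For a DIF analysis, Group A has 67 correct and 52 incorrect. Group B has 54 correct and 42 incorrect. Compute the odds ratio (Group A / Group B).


Odds_A = 67/52 = 1.2885
Odds_B = 54/42 = 1.2857
OR = Odds_A / Odds_B = 1.2885 / 1.2857
Exactly, OR = (67 * 42) / (52 * 54) = 2814 / 2808
OR = 1.0021

1.0021


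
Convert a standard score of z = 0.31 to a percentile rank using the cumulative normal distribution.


CDF(z) = 0.5 * (1 + erf(z/sqrt(2)))
erf(0.2192) = 0.2434
CDF = 0.6217
Percentile rank = 0.6217 * 100 = 62.17

62.17


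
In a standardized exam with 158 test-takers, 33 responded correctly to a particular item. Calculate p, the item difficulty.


Item difficulty p = number correct / total examinees
p = 33 / 158
p = 0.2089

0.2089


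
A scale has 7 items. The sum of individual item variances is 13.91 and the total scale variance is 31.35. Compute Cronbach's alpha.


alpha = (k/(k-1)) * (1 - sum(si^2)/s_total^2)
= (7/6) * (1 - 13.91/31.35)
alpha = 0.649

0.649


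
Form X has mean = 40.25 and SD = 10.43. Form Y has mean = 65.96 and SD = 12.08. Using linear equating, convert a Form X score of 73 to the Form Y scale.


slope = SD_Y / SD_X = 12.08 / 10.43 ~ 1.1582
intercept = mean_Y - slope * mean_X = 65.96 - (12.08 / 10.43) * 40.25 ~ 19.3426
Y = slope * X + intercept. To avoid rounding drift from the rounded slope/intercept, evaluate the equivalent form Y = mean_Y + SD_Y * (X - mean_X) / SD_X at full precision:
Y = 65.96 + 12.08 * (73 - 40.25) / 10.43
Y = 65.96 + 12.08 * 32.75 / 10.43
Y = 65.96 + 395.62 / 10.43
Y = 65.96 + 37.931
Y = 103.891

103.891


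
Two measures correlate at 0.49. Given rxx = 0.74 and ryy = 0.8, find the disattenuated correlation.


r_corrected = rxy / sqrt(rxx * ryy)
= 0.49 / sqrt(0.74 * 0.8)
= 0.49 / sqrt(0.592)
= 0.49 / 0.769415
r_corrected = 0.6368

0.6368


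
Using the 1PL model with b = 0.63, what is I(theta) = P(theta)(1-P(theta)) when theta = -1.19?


P = 1/(1+exp(-(-1.19-0.63))) = 0.1394
I = P*(1-P) = 0.1394 * 0.8606
I = 0.12

0.12


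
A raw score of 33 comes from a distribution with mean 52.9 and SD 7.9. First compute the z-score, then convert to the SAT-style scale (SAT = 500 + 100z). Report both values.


z = (X - mean) / SD = (33 - 52.9) / 7.9
z = -19.9 / 7.9
z = -2.519
SAT-scale = SAT = 500 + 100z
Carry z at full precision (z = -19.9 / 7.9) into the conversion:
SAT-scale = 500 + 100 * (-19.9 / 7.9) = 500 + -1990 / 7.9
SAT-scale = 500 + -251.8987
SAT-scale = 248.1013

248.1013


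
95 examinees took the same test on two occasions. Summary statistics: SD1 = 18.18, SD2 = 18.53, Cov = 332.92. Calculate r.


r = cov(X,Y) / (SD_X * SD_Y)
r = 332.92 / (18.18 * 18.53)
r = 332.92 / 336.8754
r = 0.9883

0.9883


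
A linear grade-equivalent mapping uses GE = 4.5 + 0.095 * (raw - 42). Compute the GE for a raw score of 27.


raw - median = 27 - 42 = -15
slope * diff = 0.095 * -15 = -1.425
GE = 4.5 + -1.425
GE = 3.075

3.075


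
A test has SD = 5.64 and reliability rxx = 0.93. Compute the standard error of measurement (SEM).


SEM = SD * sqrt(1 - rxx)
SEM = 5.64 * sqrt(1 - 0.93)
SEM = 5.64 * sqrt(0.07) = 5.64 * 0.264575
SEM = 1.4922

1.4922


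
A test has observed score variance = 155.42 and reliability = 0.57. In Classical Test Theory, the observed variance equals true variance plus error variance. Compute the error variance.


var_true = rxx * var_obs = 0.57 * 155.42 = 88.5894
var_error = var_obs - var_true
var_error = 155.42 - 88.5894
var_error = 66.8306

66.8306


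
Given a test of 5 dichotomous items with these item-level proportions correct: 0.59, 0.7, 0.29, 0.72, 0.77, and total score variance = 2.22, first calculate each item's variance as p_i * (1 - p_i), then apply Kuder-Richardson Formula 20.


For each item, compute p_i * q_i:
  Item 1: 0.59 * 0.41 = 0.2419
  Item 2: 0.7 * 0.3 = 0.21
  Item 3: 0.29 * 0.71 = 0.2059
  Item 4: 0.72 * 0.28 = 0.2016
  Item 5: 0.77 * 0.23 = 0.1771
Sum(p_i * q_i) = 0.2419 + 0.21 + 0.2059 + 0.2016 + 0.1771 = 1.0365
KR-20 = (k/(k-1)) * (1 - Sum(p_i*q_i) / Var_total)
= (5/4) * (1 - 1.0365/2.22)
= 1.25 * 0.5331
KR-20 = 0.6664

0.6664


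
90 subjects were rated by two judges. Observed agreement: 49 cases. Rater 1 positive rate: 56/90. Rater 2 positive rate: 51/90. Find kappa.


P_o = 49/90 = 0.544444
P_e = (56*51 + 34*39) / 8100 = 0.516296
kappa = (P_o - P_e) / (1 - P_e)
kappa = (0.544444 - 0.516296) / (1 - 0.516296)
kappa = 0.0582

0.0582


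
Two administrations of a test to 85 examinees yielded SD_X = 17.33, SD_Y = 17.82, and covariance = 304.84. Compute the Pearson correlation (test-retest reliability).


r = cov(X,Y) / (SD_X * SD_Y)
r = 304.84 / (17.33 * 17.82)
r = 304.84 / 308.8206
r = 0.9871

0.9871


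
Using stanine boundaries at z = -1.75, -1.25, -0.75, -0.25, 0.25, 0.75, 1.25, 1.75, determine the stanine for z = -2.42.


Stanine boundaries: [-1.75, -1.25, -0.75, -0.25, 0.25, 0.75, 1.25, 1.75]
z = -2.42
Check each boundary:
  z < -1.75
  z < -1.25
  z < -0.75
  z < -0.25
  z < 0.25
  z < 0.75
  z < 1.25
  z < 1.75
Highest qualifying boundary gives stanine = 1

1


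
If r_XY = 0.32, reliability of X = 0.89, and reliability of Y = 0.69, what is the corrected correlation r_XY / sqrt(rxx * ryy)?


r_corrected = rxy / sqrt(rxx * ryy)
= 0.32 / sqrt(0.89 * 0.69)
= 0.32 / sqrt(0.6141)
= 0.32 / 0.783645
r_corrected = 0.4083

0.4083


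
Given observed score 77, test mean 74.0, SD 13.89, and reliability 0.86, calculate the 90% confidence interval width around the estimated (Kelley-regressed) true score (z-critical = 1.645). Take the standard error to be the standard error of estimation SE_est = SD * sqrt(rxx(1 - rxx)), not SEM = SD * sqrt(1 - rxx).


True score estimate = 0.86*77 + 0.14*74.0 = 76.58
SE_est = SD * sqrt(rxx * (1 - rxx)) = 13.89 * sqrt(0.86 * 0.14) = 13.89 * sqrt(0.1204) = 4.81965
CI = T_est +/- z * SE_est, so width = 2 * z * SE_est = 2 * 1.645 * 4.81965
Width = 15.8566

15.8566


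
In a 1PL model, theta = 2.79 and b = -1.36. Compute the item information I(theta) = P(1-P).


P = 1/(1+exp(-(2.79--1.36))) = 0.9845
I = P*(1-P) = 0.9845 * 0.0155
I = 0.0153

0.0153


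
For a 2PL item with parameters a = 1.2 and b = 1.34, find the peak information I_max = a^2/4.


For 2PL, max info at theta = b = 1.34
I_max = a^2 / 4 = 1.2^2 / 4
= 1.44 / 4
I_max = 0.36

0.36


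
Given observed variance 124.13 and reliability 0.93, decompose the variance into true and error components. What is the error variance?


var_true = rxx * var_obs = 0.93 * 124.13 = 115.4409
var_error = var_obs - var_true
var_error = 124.13 - 115.4409
var_error = 8.6891

8.6891


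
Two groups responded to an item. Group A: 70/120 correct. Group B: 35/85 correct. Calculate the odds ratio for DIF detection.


Odds_A = 70/50 = 1.4
Odds_B = 35/50 = 0.7
OR = Odds_A / Odds_B = 1.4 / 0.7
Exactly, OR = (70 * 50) / (50 * 35) = 3500 / 1750
OR = 2.0

2.0


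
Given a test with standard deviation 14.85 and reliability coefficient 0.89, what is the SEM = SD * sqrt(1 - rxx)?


SEM = SD * sqrt(1 - rxx)
SEM = 14.85 * sqrt(1 - 0.89)
SEM = 14.85 * sqrt(0.11) = 14.85 * 0.331662
SEM = 4.9252

4.9252


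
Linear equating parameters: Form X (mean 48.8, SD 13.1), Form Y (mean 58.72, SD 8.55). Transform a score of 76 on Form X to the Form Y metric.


slope = SD_Y / SD_X = 8.55 / 13.1 ~ 0.6527
intercept = mean_Y - slope * mean_X = 58.72 - (8.55 / 13.1) * 48.8 ~ 26.8696
Y = slope * X + intercept. To avoid rounding drift from the rounded slope/intercept, evaluate the equivalent form Y = mean_Y + SD_Y * (X - mean_X) / SD_X at full precision:
Y = 58.72 + 8.55 * (76 - 48.8) / 13.1
Y = 58.72 + 8.55 * 27.2 / 13.1
Y = 58.72 + 232.56 / 13.1
Y = 58.72 + 17.7527
Y = 76.4727

76.4727


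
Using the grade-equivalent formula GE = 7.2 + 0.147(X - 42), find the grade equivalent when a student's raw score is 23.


raw - median = 23 - 42 = -19
slope * diff = 0.147 * -19 = -2.793
GE = 7.2 + -2.793
GE = 4.407

4.407


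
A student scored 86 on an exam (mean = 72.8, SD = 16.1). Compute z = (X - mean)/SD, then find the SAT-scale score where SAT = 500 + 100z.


z = (X - mean) / SD = (86 - 72.8) / 16.1
z = 13.2 / 16.1
z = 0.8199
SAT-scale = SAT = 500 + 100z
Carry z at full precision (z = 13.2 / 16.1) into the conversion:
SAT-scale = 500 + 100 * (13.2 / 16.1) = 500 + 1320 / 16.1
SAT-scale = 500 + 81.9876
SAT-scale = 581.9876

581.9876


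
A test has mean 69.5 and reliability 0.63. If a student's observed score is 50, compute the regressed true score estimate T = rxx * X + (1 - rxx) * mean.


T_est = rxx * X + (1 - rxx) * mean
T_est = 0.63 * 50 + 0.37 * 69.5
T_est = 31.5 + 25.715
T_est = 57.215

57.215


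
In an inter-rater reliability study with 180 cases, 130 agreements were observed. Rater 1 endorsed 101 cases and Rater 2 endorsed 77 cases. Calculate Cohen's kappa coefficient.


P_o = 130/180 = 0.722222
P_e = (101*77 + 79*103) / 32400 = 0.491173
kappa = (P_o - P_e) / (1 - P_e)
kappa = (0.722222 - 0.491173) / (1 - 0.491173)
kappa = 0.4541

0.4541


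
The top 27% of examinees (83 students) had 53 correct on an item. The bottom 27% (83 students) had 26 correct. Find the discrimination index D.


p_upper = 53/83 = 0.6386
p_lower = 26/83 = 0.3133
D = 0.6386 - 0.3133 = 0.3253

0.3253


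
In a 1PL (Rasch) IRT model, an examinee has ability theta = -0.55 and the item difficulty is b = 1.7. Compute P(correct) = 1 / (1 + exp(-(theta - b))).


theta - b = -0.55 - 1.7 = -2.25
exp(-(theta - b)) = exp(2.25) = 9.4877
P = 1 / (1 + 9.4877)
P = 0.0953

0.0953


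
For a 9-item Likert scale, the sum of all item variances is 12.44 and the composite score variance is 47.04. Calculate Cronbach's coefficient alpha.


alpha = (k/(k-1)) * (1 - sum(si^2)/s_total^2)
= (9/8) * (1 - 12.44/47.04)
alpha = 0.8275

0.8275


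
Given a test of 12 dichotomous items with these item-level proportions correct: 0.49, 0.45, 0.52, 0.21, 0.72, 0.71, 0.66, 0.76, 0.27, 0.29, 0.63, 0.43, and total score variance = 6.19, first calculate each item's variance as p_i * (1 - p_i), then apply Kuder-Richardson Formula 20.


For each item, compute p_i * q_i:
  Item 1: 0.49 * 0.51 = 0.2499
  Item 2: 0.45 * 0.55 = 0.2475
  Item 3: 0.52 * 0.48 = 0.2496
  Item 4: 0.21 * 0.79 = 0.1659
  Item 5: 0.72 * 0.28 = 0.2016
  Item 6: 0.71 * 0.29 = 0.2059
  Item 7: 0.66 * 0.34 = 0.2244
  Item 8: 0.76 * 0.24 = 0.1824
  Item 9: 0.27 * 0.73 = 0.1971
  Item 10: 0.29 * 0.71 = 0.2059
  Item 11: 0.63 * 0.37 = 0.2331
  Item 12: 0.43 * 0.57 = 0.2451
Sum(p_i * q_i) = 0.2499 + 0.2475 + 0.2496 + 0.1659 + 0.2016 + 0.2059 + 0.2244 + 0.1824 + 0.1971 + 0.2059 + 0.2331 + 0.2451 = 2.6084
KR-20 = (k/(k-1)) * (1 - Sum(p_i*q_i) / Var_total)
= (12/11) * (1 - 2.6084/6.19)
= 1.0909 * 0.5786
KR-20 = 0.6312

0.6312


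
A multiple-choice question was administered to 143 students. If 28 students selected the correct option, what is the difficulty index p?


Item difficulty p = number correct / total examinees
p = 28 / 143
p = 0.1958

0.1958


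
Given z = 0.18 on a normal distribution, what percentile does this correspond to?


CDF(z) = 0.5 * (1 + erf(z/sqrt(2)))
erf(0.1273) = 0.1428
CDF = 0.5714
Percentile rank = 0.5714 * 100 = 57.14

57.14


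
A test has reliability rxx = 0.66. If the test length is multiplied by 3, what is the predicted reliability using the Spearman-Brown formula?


r_new = (n * rxx) / (1 + (n-1) * rxx)
r_new = (3 * 0.66) / (1 + 2 * 0.66)
r_new = 1.98 / 2.32
r_new = 0.8534

0.8534


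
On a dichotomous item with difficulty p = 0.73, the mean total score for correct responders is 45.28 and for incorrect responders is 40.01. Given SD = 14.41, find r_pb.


q = 1 - p = 0.27
rpb = ((M1 - M0) / SD) * sqrt(p * q)
rpb = ((45.28 - 40.01) / 14.41) * sqrt(0.73 * 0.27)
rpb = 0.1624

0.1624


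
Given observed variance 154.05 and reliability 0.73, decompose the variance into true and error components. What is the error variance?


var_true = rxx * var_obs = 0.73 * 154.05 = 112.4565
var_error = var_obs - var_true
var_error = 154.05 - 112.4565
var_error = 41.5935

41.5935


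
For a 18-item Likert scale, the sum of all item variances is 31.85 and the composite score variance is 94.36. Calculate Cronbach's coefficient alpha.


alpha = (k/(k-1)) * (1 - sum(si^2)/s_total^2)
= (18/17) * (1 - 31.85/94.36)
alpha = 0.7014

0.7014


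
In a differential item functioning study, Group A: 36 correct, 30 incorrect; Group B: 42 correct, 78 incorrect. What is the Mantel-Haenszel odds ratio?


Odds_A = 36/30 = 1.2
Odds_B = 42/78 = 0.5385
OR = Odds_A / Odds_B = 1.2 / 0.5385
Exactly, OR = (36 * 78) / (30 * 42) = 2808 / 1260
OR = 2.2286

2.2286


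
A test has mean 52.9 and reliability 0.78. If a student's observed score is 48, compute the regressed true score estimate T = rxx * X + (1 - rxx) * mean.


T_est = rxx * X + (1 - rxx) * mean
T_est = 0.78 * 48 + 0.22 * 52.9
T_est = 37.44 + 11.638
T_est = 49.078

49.078


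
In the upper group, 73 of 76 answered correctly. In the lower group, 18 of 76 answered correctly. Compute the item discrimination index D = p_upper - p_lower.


p_upper = 73/76 = 0.9605
p_lower = 18/76 = 0.2368
D = 0.9605 - 0.2368 = 0.7237

0.7237


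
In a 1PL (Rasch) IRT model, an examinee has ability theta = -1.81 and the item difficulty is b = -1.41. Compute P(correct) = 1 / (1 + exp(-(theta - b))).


theta - b = -1.81 - -1.41 = -0.4
exp(-(theta - b)) = exp(0.4) = 1.4918
P = 1 / (1 + 1.4918)
P = 0.4013

0.4013


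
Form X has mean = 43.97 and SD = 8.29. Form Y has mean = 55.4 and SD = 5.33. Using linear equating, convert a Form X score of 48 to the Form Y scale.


slope = SD_Y / SD_X = 5.33 / 8.29 ~ 0.6429
intercept = mean_Y - slope * mean_X = 55.4 - (5.33 / 8.29) * 43.97 ~ 27.1298
Y = slope * X + intercept. To avoid rounding drift from the rounded slope/intercept, evaluate the equivalent form Y = mean_Y + SD_Y * (X - mean_X) / SD_X at full precision:
Y = 55.4 + 5.33 * (48 - 43.97) / 8.29
Y = 55.4 + 5.33 * 4.03 / 8.29
Y = 55.4 + 21.4799 / 8.29
Y = 55.4 + 2.5911
Y = 57.9911

57.9911


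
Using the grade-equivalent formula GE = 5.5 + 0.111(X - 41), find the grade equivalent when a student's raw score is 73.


raw - median = 73 - 41 = 32
slope * diff = 0.111 * 32 = 3.552
GE = 5.5 + 3.552
GE = 9.052

9.052


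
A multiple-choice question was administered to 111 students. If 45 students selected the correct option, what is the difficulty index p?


Item difficulty p = number correct / total examinees
p = 45 / 111
p = 0.4054

0.4054


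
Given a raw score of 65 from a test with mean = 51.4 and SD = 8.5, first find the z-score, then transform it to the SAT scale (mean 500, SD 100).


z = (X - mean) / SD = (65 - 51.4) / 8.5
z = 13.6 / 8.5
z = 1.6
SAT-scale = SAT = 500 + 100z
Carry z at full precision (z = 13.6 / 8.5) into the conversion:
SAT-scale = 500 + 100 * (13.6 / 8.5) = 500 + 1360 / 8.5
SAT-scale = 500 + 160.0
SAT-scale = 660.0

660.0


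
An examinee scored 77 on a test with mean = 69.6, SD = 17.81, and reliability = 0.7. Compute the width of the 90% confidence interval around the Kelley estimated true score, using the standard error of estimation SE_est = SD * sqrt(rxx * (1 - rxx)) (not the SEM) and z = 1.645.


True score estimate = 0.7*77 + 0.3*69.6 = 74.78
SE_est = SD * sqrt(rxx * (1 - rxx)) = 17.81 * sqrt(0.7 * 0.3) = 17.81 * sqrt(0.21) = 8.161567
CI = T_est +/- z * SE_est, so width = 2 * z * SE_est = 2 * 1.645 * 8.161567
Width = 26.8516

26.8516


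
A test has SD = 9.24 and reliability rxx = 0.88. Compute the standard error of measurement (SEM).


SEM = SD * sqrt(1 - rxx)
SEM = 9.24 * sqrt(1 - 0.88)
SEM = 9.24 * sqrt(0.12) = 9.24 * 0.34641
SEM = 3.2008

3.2008


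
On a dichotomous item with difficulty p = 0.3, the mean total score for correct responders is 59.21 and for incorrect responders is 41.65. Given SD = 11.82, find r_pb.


q = 1 - p = 0.7
rpb = ((M1 - M0) / SD) * sqrt(p * q)
rpb = ((59.21 - 41.65) / 11.82) * sqrt(0.3 * 0.7)
rpb = 0.6808

0.6808


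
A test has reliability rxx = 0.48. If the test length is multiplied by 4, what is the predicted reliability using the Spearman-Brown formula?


r_new = (n * rxx) / (1 + (n-1) * rxx)
r_new = (4 * 0.48) / (1 + 3 * 0.48)
r_new = 1.92 / 2.44
r_new = 0.7869

0.7869


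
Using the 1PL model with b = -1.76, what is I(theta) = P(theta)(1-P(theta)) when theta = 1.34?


P = 1/(1+exp(-(1.34--1.76))) = 0.9569
I = P*(1-P) = 0.9569 * 0.0431
I = 0.0412

0.0412


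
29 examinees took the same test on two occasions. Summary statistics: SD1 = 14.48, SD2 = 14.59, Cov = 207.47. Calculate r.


r = cov(X,Y) / (SD_X * SD_Y)
r = 207.47 / (14.48 * 14.59)
r = 207.47 / 211.2632
r = 0.982

0.982


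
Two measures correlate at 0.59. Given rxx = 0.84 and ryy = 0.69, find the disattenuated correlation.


r_corrected = rxy / sqrt(rxx * ryy)
= 0.59 / sqrt(0.84 * 0.69)
= 0.59 / sqrt(0.5796)
= 0.59 / 0.761315
r_corrected = 0.775

0.775


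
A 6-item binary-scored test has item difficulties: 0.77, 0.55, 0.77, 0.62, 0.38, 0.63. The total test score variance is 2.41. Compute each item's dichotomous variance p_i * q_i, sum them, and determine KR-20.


For each item, compute p_i * q_i:
  Item 1: 0.77 * 0.23 = 0.1771
  Item 2: 0.55 * 0.45 = 0.2475
  Item 3: 0.77 * 0.23 = 0.1771
  Item 4: 0.62 * 0.38 = 0.2356
  Item 5: 0.38 * 0.62 = 0.2356
  Item 6: 0.63 * 0.37 = 0.2331
Sum(p_i * q_i) = 0.1771 + 0.2475 + 0.1771 + 0.2356 + 0.2356 + 0.2331 = 1.306
KR-20 = (k/(k-1)) * (1 - Sum(p_i*q_i) / Var_total)
= (6/5) * (1 - 1.306/2.41)
= 1.2 * 0.4581
KR-20 = 0.5497

0.5497


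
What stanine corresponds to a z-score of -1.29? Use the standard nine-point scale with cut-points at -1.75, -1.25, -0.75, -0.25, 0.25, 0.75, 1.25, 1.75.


Stanine boundaries: [-1.75, -1.25, -0.75, -0.25, 0.25, 0.75, 1.25, 1.75]
z = -1.29
Check each boundary:
  z >= -1.75 -> could be stanine 2
  z < -1.25
  z < -0.75
  z < -0.25
  z < 0.25
  z < 0.75
  z < 1.25
  z < 1.75
Highest qualifying boundary gives stanine = 2

2


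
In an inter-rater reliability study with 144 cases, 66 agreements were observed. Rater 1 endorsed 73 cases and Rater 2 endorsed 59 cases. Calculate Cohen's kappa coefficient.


P_o = 66/144 = 0.458333
P_e = (73*59 + 71*85) / 20736 = 0.498746
kappa = (P_o - P_e) / (1 - P_e)
kappa = (0.458333 - 0.498746) / (1 - 0.498746)
kappa = -0.0806

-0.0806


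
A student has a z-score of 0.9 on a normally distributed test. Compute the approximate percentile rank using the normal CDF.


CDF(z) = 0.5 * (1 + erf(z/sqrt(2)))
erf(0.6364) = 0.6319
CDF = 0.8159
Percentile rank = 0.8159 * 100 = 81.59

81.59


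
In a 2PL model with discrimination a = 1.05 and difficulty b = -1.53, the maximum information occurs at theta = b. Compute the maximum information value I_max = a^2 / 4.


For 2PL, max info at theta = b = -1.53
I_max = a^2 / 4 = 1.05^2 / 4
= 1.1025 / 4
I_max = 0.2756

0.2756


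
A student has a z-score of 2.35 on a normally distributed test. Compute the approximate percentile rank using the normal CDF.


CDF(z) = 0.5 * (1 + erf(z/sqrt(2)))
erf(1.6617) = 0.9812
CDF = 0.9906
Percentile rank = 0.9906 * 100 = 99.06

99.06


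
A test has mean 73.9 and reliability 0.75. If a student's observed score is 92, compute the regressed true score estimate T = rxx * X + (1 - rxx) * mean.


T_est = rxx * X + (1 - rxx) * mean
T_est = 0.75 * 92 + 0.25 * 73.9
T_est = 69.0 + 18.475
T_est = 87.475

87.475


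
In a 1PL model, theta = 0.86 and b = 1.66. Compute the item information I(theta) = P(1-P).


P = 1/(1+exp(-(0.86-1.66))) = 0.31
I = P*(1-P) = 0.31 * 0.69
I = 0.2139

0.2139


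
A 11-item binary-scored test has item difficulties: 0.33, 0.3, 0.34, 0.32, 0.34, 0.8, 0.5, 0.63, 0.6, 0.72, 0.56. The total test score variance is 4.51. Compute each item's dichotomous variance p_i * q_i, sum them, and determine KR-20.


For each item, compute p_i * q_i:
  Item 1: 0.33 * 0.67 = 0.2211
  Item 2: 0.3 * 0.7 = 0.21
  Item 3: 0.34 * 0.66 = 0.2244
  Item 4: 0.32 * 0.68 = 0.2176
  Item 5: 0.34 * 0.66 = 0.2244
  Item 6: 0.8 * 0.2 = 0.16
  Item 7: 0.5 * 0.5 = 0.25
  Item 8: 0.63 * 0.37 = 0.2331
  Item 9: 0.6 * 0.4 = 0.24
  Item 10: 0.72 * 0.28 = 0.2016
  Item 11: 0.56 * 0.44 = 0.2464
Sum(p_i * q_i) = 0.2211 + 0.21 + 0.2244 + 0.2176 + 0.2244 + 0.16 + 0.25 + 0.2331 + 0.24 + 0.2016 + 0.2464 = 2.4286
KR-20 = (k/(k-1)) * (1 - Sum(p_i*q_i) / Var_total)
= (11/10) * (1 - 2.4286/4.51)
= 1.1 * 0.4615
KR-20 = 0.5077

0.5077


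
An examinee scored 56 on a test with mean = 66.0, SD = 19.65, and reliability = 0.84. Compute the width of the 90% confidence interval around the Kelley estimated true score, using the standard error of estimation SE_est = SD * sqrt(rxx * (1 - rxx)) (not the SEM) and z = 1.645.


True score estimate = 0.84*56 + 0.16*66.0 = 57.6
SE_est = SD * sqrt(rxx * (1 - rxx)) = 19.65 * sqrt(0.84 * 0.16) = 19.65 * sqrt(0.1344) = 7.203809
CI = T_est +/- z * SE_est, so width = 2 * z * SE_est = 2 * 1.645 * 7.203809
Width = 23.7005

23.7005


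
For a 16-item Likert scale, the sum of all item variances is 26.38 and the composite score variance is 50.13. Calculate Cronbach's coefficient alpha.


alpha = (k/(k-1)) * (1 - sum(si^2)/s_total^2)
= (16/15) * (1 - 26.38/50.13)
alpha = 0.5054

0.5054


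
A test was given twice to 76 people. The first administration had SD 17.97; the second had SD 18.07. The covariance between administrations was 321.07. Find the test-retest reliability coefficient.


r = cov(X,Y) / (SD_X * SD_Y)
r = 321.07 / (17.97 * 18.07)
r = 321.07 / 324.7179
r = 0.9888

0.9888


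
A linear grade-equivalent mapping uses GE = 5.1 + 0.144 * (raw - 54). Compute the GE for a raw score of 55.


raw - median = 55 - 54 = 1
slope * diff = 0.144 * 1 = 0.144
GE = 5.1 + 0.144
GE = 5.244

5.244


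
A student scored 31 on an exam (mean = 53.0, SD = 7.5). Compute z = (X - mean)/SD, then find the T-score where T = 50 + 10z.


z = (X - mean) / SD = (31 - 53.0) / 7.5
z = -22.0 / 7.5
z = -2.9333
T-score = T = 50 + 10z
Carry z at full precision (z = -22.0 / 7.5) into the conversion:
T-score = 50 + 10 * (-22.0 / 7.5) = 50 + -220 / 7.5
T-score = 50 + -29.3333
T-score = 20.6667

20.6667


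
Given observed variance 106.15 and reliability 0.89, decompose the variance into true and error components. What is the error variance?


var_true = rxx * var_obs = 0.89 * 106.15 = 94.4735
var_error = var_obs - var_true
var_error = 106.15 - 94.4735
var_error = 11.6765

11.6765


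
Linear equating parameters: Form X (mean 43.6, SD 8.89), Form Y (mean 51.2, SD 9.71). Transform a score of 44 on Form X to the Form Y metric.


slope = SD_Y / SD_X = 9.71 / 8.89 ~ 1.0922
intercept = mean_Y - slope * mean_X = 51.2 - (9.71 / 8.89) * 43.6 ~ 3.5784
Y = slope * X + intercept. To avoid rounding drift from the rounded slope/intercept, evaluate the equivalent form Y = mean_Y + SD_Y * (X - mean_X) / SD_X at full precision:
Y = 51.2 + 9.71 * (44 - 43.6) / 8.89
Y = 51.2 + 9.71 * 0.4 / 8.89
Y = 51.2 + 3.884 / 8.89
Y = 51.2 + 0.4369
Y = 51.6369

51.6369
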